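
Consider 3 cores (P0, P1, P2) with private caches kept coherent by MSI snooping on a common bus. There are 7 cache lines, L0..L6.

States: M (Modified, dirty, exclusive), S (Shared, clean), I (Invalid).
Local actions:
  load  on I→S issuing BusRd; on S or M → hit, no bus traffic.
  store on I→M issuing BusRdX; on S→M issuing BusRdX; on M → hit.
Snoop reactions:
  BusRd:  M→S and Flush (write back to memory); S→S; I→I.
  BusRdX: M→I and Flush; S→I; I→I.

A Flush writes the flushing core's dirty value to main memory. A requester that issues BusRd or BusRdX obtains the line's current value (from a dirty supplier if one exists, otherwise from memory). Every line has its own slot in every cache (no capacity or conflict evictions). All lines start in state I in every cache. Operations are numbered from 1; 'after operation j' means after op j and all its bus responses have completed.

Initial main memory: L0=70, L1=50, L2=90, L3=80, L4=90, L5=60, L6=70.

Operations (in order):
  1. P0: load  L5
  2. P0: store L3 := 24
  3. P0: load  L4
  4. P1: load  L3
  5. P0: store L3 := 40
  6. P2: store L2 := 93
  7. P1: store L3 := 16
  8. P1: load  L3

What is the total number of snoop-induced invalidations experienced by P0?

step 1: P0: load  L5  ⟶  SII  (L5)  txn=BusRd  M[L5]=60
step 2: P0: store L3 := 24  ⟶  MII  (L3)  txn=BusRdX  M[L3]=80
step 3: P0: load  L4  ⟶  SII  (L4)  txn=BusRd  M[L4]=90
step 4: P1: load  L3  ⟶  SSI  (L3)  txn=BusRd+Flush  M[L3]=24
step 5: P0: store L3 := 40  ⟶  MII  (L3)  txn=BusRdX  M[L3]=24
step 6: P2: store L2 := 93  ⟶  IIM  (L2)  txn=BusRdX  M[L2]=90
step 7: P1: store L3 := 16  ⟶  IMI  (L3)  txn=BusRdX+Flush  M[L3]=40
step 8: P1: load  L3  ⟶  IMI  (L3)  txn=∅  M[L3]=40

invalidations = 1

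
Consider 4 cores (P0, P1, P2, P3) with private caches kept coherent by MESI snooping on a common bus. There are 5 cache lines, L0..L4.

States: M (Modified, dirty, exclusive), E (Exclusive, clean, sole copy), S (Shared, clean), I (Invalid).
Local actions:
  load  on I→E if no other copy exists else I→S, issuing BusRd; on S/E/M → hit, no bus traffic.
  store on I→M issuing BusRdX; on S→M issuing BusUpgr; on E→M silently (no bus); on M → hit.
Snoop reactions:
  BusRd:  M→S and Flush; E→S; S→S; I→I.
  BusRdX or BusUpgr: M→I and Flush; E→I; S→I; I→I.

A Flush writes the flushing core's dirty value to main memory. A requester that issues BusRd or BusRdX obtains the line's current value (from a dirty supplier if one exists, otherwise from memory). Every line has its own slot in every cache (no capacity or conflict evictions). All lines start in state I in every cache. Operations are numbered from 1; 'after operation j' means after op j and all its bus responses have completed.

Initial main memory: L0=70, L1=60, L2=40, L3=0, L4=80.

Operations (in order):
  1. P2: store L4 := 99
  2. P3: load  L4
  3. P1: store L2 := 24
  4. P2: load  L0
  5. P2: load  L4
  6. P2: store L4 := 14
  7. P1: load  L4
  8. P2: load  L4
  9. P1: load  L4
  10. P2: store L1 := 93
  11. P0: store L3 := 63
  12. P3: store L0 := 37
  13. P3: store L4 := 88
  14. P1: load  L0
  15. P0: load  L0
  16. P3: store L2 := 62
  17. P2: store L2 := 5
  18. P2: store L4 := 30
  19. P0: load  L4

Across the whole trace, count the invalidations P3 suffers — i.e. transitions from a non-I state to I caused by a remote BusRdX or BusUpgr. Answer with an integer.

  op1 P2: store L4 := 99 → I/I/M/I on L4; bus BusRdX; mem=80
  op2 P3: load  L4 → I/I/S/S on L4; bus BusRd Flush; mem=99
  op3 P1: store L2 := 24 → I/M/I/I on L2; bus BusRdX; mem=40
  op4 P2: load  L0 → I/I/E/I on L0; bus BusRd; mem=70
  op5 P2: load  L4 → I/I/S/S on L4; bus (none); mem=99
  op6 P2: store L4 := 14 → I/I/M/I on L4; bus BusUpgr; mem=99
  op7 P1: load  L4 → I/S/S/I on L4; bus BusRd Flush; mem=14
  op8 P2: load  L4 → I/S/S/I on L4; bus (none); mem=14
  op9 P1: load  L4 → I/S/S/I on L4; bus (none); mem=14
  op10 P2: store L1 := 93 → I/I/M/I on L1; bus BusRdX; mem=60
  op11 P0: store L3 := 63 → M/I/I/I on L3; bus BusRdX; mem=0
  op12 P3: store L0 := 37 → I/I/I/M on L0; bus BusRdX; mem=70
  op13 P3: store L4 := 88 → I/I/I/M on L4; bus BusRdX; mem=14
  op14 P1: load  L0 → I/S/I/S on L0; bus BusRd Flush; mem=37
  op15 P0: load  L0 → S/S/I/S on L0; bus BusRd; mem=37
  op16 P3: store L2 := 62 → I/I/I/M on L2; bus BusRdX Flush; mem=24
  op17 P2: store L2 := 5 → I/I/M/I on L2; bus BusRdX Flush; mem=62
  op18 P2: store L4 := 30 → I/I/M/I on L4; bus BusRdX Flush; mem=88
  op19 P0: load  L4 → S/I/S/I on L4; bus BusRd Flush; mem=30

invalidations = 3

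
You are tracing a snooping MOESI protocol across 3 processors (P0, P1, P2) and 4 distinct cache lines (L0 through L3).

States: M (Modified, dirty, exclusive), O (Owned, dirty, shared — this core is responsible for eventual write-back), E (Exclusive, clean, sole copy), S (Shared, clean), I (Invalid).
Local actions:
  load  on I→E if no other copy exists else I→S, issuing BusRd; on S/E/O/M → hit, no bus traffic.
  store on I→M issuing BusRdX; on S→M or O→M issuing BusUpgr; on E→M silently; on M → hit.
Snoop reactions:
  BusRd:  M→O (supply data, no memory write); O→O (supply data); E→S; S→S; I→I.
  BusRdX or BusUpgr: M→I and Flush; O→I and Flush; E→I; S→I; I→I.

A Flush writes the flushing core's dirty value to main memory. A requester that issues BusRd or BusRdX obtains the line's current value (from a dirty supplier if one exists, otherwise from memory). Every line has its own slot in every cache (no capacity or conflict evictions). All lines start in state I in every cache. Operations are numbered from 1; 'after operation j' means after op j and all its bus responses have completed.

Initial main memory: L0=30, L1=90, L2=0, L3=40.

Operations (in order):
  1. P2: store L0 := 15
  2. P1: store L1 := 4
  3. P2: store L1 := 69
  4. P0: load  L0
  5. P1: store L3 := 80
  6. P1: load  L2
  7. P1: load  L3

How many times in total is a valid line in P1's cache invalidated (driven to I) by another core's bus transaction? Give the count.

1. P2: store L0 := 15  bus=[BusRdX]  L0: P0=I P1=I P2=M  mem[L0]=30
2. P1: store L1 := 4  bus=[BusRdX]  L1: P0=I P1=M P2=I  mem[L1]=90
3. P2: store L1 := 69  bus=[BusRdX,Flush]  L1: P0=I P1=I P2=M  mem[L1]=4
4. P0: load  L0  bus=[BusRd]  L0: P0=S P1=I P2=O  mem[L0]=30
5. P1: store L3 := 80  bus=[BusRdX]  L3: P0=I P1=M P2=I  mem[L3]=40
6. P1: load  L2  bus=[BusRd]  L2: P0=I P1=E P2=I  mem[L2]=0
7. P1: load  L3  bus=[-]  L3: P0=I P1=M P2=I  mem[L3]=40

invalidations = 1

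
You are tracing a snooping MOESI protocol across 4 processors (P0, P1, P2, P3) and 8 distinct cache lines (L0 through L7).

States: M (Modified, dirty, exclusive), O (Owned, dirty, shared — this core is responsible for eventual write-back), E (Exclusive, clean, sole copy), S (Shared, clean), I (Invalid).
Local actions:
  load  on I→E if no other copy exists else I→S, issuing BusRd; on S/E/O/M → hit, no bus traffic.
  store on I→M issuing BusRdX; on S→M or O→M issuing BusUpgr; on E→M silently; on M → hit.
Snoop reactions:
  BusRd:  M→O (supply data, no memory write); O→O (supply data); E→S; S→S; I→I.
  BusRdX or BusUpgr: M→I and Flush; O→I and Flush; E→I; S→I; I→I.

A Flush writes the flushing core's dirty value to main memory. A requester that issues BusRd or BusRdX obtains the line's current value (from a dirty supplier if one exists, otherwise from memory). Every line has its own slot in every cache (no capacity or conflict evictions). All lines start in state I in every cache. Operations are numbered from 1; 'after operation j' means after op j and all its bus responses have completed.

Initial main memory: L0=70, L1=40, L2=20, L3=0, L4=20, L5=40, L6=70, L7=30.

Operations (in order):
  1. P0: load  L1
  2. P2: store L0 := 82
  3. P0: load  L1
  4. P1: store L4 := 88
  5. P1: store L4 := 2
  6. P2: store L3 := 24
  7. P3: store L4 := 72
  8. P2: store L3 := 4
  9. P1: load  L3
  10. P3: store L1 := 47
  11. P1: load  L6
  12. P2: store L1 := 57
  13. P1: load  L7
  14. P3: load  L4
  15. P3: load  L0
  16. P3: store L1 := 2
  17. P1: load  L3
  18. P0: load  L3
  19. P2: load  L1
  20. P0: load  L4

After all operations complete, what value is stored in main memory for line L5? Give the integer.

1. P0: load  L1  bus=[BusRd]  L1: P0=E P1=I P2=I P3=I  mem[L1]=40
2. P2: store L0 := 82  bus=[BusRdX]  L0: P0=I P1=I P2=M P3=I  mem[L0]=70
3. P0: load  L1  bus=[-]  L1: P0=E P1=I P2=I P3=I  mem[L1]=40
4. P1: store L4 := 88  bus=[BusRdX]  L4: P0=I P1=M P2=I P3=I  mem[L4]=20
5. P1: store L4 := 2  bus=[-]  L4: P0=I P1=M P2=I P3=I  mem[L4]=20
6. P2: store L3 := 24  bus=[BusRdX]  L3: P0=I P1=I P2=M P3=I  mem[L3]=0
7. P3: store L4 := 72  bus=[BusRdX,Flush]  L4: P0=I P1=I P2=I P3=M  mem[L4]=2
8. P2: store L3 := 4  bus=[-]  L3: P0=I P1=I P2=M P3=I  mem[L3]=0
9. P1: load  L3  bus=[BusRd]  L3: P0=I P1=S P2=O P3=I  mem[L3]=0
10. P3: store L1 := 47  bus=[BusRdX]  L1: P0=I P1=I P2=I P3=M  mem[L1]=40
11. P1: load  L6  bus=[BusRd]  L6: P0=I P1=E P2=I P3=I  mem[L6]=70
12. P2: store L1 := 57  bus=[BusRdX,Flush]  L1: P0=I P1=I P2=M P3=I  mem[L1]=47
13. P1: load  L7  bus=[BusRd]  L7: P0=I P1=E P2=I P3=I  mem[L7]=30
14. P3: load  L4  bus=[-]  L4: P0=I P1=I P2=I P3=M  mem[L4]=2
15. P3: load  L0  bus=[BusRd]  L0: P0=I P1=I P2=O P3=S  mem[L0]=70
16. P3: store L1 := 2  bus=[BusRdX,Flush]  L1: P0=I P1=I P2=I P3=M  mem[L1]=57
17. P1: load  L3  bus=[-]  L3: P0=I P1=S P2=O P3=I  mem[L3]=0
18. P0: load  L3  bus=[BusRd]  L3: P0=S P1=S P2=O P3=I  mem[L3]=0
19. P2: load  L1  bus=[BusRd]  L1: P0=I P1=I P2=S P3=O  mem[L1]=57
20. P0: load  L4  bus=[BusRd]  L4: P0=S P1=I P2=I P3=O  mem[L4]=2

memory[L5] = 40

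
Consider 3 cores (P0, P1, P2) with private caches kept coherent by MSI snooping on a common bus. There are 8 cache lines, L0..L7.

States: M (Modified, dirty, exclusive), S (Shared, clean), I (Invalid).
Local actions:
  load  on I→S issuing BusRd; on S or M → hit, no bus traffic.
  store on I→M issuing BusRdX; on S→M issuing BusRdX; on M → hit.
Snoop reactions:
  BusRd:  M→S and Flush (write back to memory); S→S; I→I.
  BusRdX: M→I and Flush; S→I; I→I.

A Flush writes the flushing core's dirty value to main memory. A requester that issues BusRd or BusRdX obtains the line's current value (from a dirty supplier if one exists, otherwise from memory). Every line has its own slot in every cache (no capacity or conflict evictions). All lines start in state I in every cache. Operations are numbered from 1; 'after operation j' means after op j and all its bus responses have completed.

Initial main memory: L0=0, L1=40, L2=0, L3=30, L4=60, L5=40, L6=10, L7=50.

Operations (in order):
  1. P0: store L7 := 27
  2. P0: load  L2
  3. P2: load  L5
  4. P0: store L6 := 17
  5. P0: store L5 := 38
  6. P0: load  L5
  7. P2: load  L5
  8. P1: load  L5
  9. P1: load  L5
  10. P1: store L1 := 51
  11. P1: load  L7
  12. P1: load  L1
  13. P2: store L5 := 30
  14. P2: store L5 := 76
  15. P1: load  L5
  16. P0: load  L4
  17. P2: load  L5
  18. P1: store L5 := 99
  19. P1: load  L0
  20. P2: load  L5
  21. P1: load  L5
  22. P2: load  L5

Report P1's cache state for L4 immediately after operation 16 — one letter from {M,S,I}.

state = I

step 1: P0: store L7 := 27  ⟶  MII  (L7)  txn=BusRdX  M[L7]=50
step 2: P0: load  L2  ⟶  SII  (L2)  txn=BusRd  M[L2]=0
step 3: P2: load  L5  ⟶  IIS  (L5)  txn=BusRd  M[L5]=40
step 4: P0: store L6 := 17  ⟶  MII  (L6)  txn=BusRdX  M[L6]=10
step 5: P0: store L5 := 38  ⟶  MII  (L5)  txn=BusRdX  M[L5]=40
step 6: P0: load  L5  ⟶  MII  (L5)  txn=∅  M[L5]=40
step 7: P2: load  L5  ⟶  SIS  (L5)  txn=BusRd+Flush  M[L5]=38
step 8: P1: load  L5  ⟶  SSS  (L5)  txn=BusRd  M[L5]=38
step 9: P1: load  L5  ⟶  SSS  (L5)  txn=∅  M[L5]=38
step 10: P1: store L1 := 51  ⟶  IMI  (L1)  txn=BusRdX  M[L1]=40
step 11: P1: load  L7  ⟶  SSI  (L7)  txn=BusRd+Flush  M[L7]=27
step 12: P1: load  L1  ⟶  IMI  (L1)  txn=∅  M[L1]=40
step 13: P2: store L5 := 30  ⟶  IIM  (L5)  txn=BusRdX  M[L5]=38
step 14: P2: store L5 := 76  ⟶  IIM  (L5)  txn=∅  M[L5]=38
step 15: P1: load  L5  ⟶  ISS  (L5)  txn=BusRd+Flush  M[L5]=76
step 16: P0: load  L4  ⟶  SII  (L4)  txn=BusRd  M[L4]=60
step 17: P2: load  L5  ⟶  ISS  (L5)  txn=∅  M[L5]=76
step 18: P1: store L5 := 99  ⟶  IMI  (L5)  txn=BusRdX  M[L5]=76
step 19: P1: load  L0  ⟶  ISI  (L0)  txn=BusRd  M[L0]=0
step 20: P2: load  L5  ⟶  ISS  (L5)  txn=BusRd+Flush  M[L5]=99
step 21: P1: load  L5  ⟶  ISS  (L5)  txn=∅  M[L5]=99
step 22: P2: load  L5  ⟶  ISS  (L5)  txn=∅  M[L5]=99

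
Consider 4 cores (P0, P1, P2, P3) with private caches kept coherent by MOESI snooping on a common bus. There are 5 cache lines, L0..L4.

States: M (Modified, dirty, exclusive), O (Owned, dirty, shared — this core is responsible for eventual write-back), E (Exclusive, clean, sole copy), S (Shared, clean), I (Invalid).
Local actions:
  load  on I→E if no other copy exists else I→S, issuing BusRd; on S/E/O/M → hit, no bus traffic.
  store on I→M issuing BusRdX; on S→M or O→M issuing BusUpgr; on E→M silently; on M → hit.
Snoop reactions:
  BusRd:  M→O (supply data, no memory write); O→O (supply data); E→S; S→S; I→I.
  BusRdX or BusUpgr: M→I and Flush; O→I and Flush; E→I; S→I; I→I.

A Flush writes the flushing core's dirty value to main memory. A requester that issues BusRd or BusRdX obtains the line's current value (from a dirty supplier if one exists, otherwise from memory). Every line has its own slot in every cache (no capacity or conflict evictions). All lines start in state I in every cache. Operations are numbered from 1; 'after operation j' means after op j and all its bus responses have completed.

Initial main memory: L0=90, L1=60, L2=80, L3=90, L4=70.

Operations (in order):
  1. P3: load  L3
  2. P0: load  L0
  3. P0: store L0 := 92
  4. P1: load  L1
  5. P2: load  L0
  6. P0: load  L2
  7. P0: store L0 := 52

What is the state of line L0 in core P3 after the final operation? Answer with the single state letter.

[1] P3: load  L3 | P0:I, P1:I, P2:I, P3:E(90) | bus: BusRd
[2] P0: load  L0 | P0:E(90), P1:I, P2:I, P3:I | bus: BusRd
[3] P0: store L0 := 92 | P0:M(92), P1:I, P2:I, P3:I | bus: none
[4] P1: load  L1 | P0:I, P1:E(60), P2:I, P3:I | bus: BusRd
[5] P2: load  L0 | P0:O(92), P1:I, P2:S(92), P3:I | bus: BusRd
[6] P0: load  L2 | P0:E(80), P1:I, P2:I, P3:I | bus: BusRd
[7] P0: store L0 := 52 | P0:M(52), P1:I, P2:I, P3:I | bus: BusUpgr

state = I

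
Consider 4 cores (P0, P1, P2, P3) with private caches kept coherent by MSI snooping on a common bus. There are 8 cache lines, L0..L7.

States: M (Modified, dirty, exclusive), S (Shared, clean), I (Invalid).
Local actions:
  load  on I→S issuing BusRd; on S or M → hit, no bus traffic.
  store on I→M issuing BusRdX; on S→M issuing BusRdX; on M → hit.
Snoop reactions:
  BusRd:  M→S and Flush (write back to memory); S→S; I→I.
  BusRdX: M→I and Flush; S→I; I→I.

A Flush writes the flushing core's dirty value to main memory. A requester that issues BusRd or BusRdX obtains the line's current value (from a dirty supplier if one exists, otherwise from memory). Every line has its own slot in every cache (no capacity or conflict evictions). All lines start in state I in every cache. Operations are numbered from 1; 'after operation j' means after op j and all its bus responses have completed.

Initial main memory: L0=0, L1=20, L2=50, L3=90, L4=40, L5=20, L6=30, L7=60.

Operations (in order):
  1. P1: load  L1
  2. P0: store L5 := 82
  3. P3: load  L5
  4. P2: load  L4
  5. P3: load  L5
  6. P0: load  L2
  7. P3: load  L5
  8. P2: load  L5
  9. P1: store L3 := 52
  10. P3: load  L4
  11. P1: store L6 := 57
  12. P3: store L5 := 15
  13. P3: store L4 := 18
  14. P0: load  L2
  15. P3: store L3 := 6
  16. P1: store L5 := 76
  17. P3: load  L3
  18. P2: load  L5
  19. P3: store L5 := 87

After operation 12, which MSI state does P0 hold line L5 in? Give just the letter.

state = I

[1] P1: load  L1 | P0:I, P1:S(20), P2:I, P3:I | bus: BusRd
[2] P0: store L5 := 82 | P0:M(82), P1:I, P2:I, P3:I | bus: BusRdX
[3] P3: load  L5 | P0:S(82), P1:I, P2:I, P3:S(82) | bus: BusRd,Flush
[4] P2: load  L4 | P0:I, P1:I, P2:S(40), P3:I | bus: BusRd
[5] P3: load  L5 | P0:S(82), P1:I, P2:I, P3:S(82) | bus: none
[6] P0: load  L2 | P0:S(50), P1:I, P2:I, P3:I | bus: BusRd
[7] P3: load  L5 | P0:S(82), P1:I, P2:I, P3:S(82) | bus: none
[8] P2: load  L5 | P0:S(82), P1:I, P2:S(82), P3:S(82) | bus: BusRd
[9] P1: store L3 := 52 | P0:I, P1:M(52), P2:I, P3:I | bus: BusRdX
[10] P3: load  L4 | P0:I, P1:I, P2:S(40), P3:S(40) | bus: BusRd
[11] P1: store L6 := 57 | P0:I, P1:M(57), P2:I, P3:I | bus: BusRdX
[12] P3: store L5 := 15 | P0:I, P1:I, P2:I, P3:M(15) | bus: BusRdX
[13] P3: store L4 := 18 | P0:I, P1:I, P2:I, P3:M(18) | bus: BusRdX
[14] P0: load  L2 | P0:S(50), P1:I, P2:I, P3:I | bus: none
[15] P3: store L3 := 6 | P0:I, P1:I, P2:I, P3:M(6) | bus: BusRdX,Flush
[16] P1: store L5 := 76 | P0:I, P1:M(76), P2:I, P3:I | bus: BusRdX,Flush
[17] P3: load  L3 | P0:I, P1:I, P2:I, P3:M(6) | bus: none
[18] P2: load  L5 | P0:I, P1:S(76), P2:S(76), P3:I | bus: BusRd,Flush
[19] P3: store L5 := 87 | P0:I, P1:I, P2:I, P3:M(87) | bus: BusRdX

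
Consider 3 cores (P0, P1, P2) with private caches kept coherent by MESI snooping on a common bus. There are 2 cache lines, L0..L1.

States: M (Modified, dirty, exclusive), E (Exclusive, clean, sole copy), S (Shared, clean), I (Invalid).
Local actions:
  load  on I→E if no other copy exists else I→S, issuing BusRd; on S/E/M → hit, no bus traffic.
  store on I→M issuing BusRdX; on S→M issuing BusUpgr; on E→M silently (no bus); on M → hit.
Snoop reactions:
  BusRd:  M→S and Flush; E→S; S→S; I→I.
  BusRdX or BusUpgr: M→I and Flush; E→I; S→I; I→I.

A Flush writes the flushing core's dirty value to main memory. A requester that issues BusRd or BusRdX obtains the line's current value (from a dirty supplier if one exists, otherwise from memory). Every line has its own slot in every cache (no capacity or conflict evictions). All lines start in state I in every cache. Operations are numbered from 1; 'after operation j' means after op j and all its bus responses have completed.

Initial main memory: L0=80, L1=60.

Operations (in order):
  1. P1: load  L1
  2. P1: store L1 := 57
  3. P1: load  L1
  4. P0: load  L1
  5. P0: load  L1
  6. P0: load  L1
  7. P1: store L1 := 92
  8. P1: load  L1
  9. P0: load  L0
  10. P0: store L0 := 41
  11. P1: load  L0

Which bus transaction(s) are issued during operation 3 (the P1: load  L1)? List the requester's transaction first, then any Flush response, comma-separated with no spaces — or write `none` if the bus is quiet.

[1] P1: load  L1 | P0:I, P1:E(60), P2:I | bus: BusRd
[2] P1: store L1 := 57 | P0:I, P1:M(57), P2:I | bus: none
[3] P1: load  L1 | P0:I, P1:M(57), P2:I | bus: none
[4] P0: load  L1 | P0:S(57), P1:S(57), P2:I | bus: BusRd,Flush
[5] P0: load  L1 | P0:S(57), P1:S(57), P2:I | bus: none
[6] P0: load  L1 | P0:S(57), P1:S(57), P2:I | bus: none
[7] P1: store L1 := 92 | P0:I, P1:M(92), P2:I | bus: BusUpgr
[8] P1: load  L1 | P0:I, P1:M(92), P2:I | bus: none
[9] P0: load  L0 | P0:E(80), P1:I, P2:I | bus: BusRd
[10] P0: store L0 := 41 | P0:M(41), P1:I, P2:I | bus: none
[11] P1: load  L0 | P0:S(41), P1:S(41), P2:I | bus: BusRd,Flush

bus = none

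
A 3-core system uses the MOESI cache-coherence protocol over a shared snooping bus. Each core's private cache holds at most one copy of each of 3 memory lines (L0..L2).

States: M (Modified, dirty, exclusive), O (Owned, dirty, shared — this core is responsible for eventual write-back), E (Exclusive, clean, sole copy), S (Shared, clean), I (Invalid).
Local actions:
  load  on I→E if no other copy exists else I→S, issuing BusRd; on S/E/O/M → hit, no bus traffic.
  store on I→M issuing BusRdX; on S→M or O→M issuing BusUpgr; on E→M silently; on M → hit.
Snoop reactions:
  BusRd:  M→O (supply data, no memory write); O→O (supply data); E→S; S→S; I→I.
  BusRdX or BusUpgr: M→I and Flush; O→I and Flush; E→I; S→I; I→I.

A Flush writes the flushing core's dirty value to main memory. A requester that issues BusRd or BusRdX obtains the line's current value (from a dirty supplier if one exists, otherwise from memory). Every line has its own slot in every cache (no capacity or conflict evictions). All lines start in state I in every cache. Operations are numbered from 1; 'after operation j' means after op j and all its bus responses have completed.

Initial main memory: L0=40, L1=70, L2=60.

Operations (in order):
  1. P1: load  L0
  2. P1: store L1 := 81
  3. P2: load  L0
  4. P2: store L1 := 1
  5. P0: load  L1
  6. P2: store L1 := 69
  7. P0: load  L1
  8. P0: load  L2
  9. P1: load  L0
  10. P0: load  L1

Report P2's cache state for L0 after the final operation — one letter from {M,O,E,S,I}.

state = S

  op1 P1: load  L0 → I/E/I on L0; bus BusRd; mem=40
  op2 P1: store L1 := 81 → I/M/I on L1; bus BusRdX; mem=70
  op3 P2: load  L0 → I/S/S on L0; bus BusRd; mem=40
  op4 P2: store L1 := 1 → I/I/M on L1; bus BusRdX Flush; mem=81
  op5 P0: load  L1 → S/I/O on L1; bus BusRd; mem=81
  op6 P2: store L1 := 69 → I/I/M on L1; bus BusUpgr; mem=81
  op7 P0: load  L1 → S/I/O on L1; bus BusRd; mem=81
  op8 P0: load  L2 → E/I/I on L2; bus BusRd; mem=60
  op9 P1: load  L0 → I/S/S on L0; bus (none); mem=40
  op10 P0: load  L1 → S/I/O on L1; bus (none); mem=81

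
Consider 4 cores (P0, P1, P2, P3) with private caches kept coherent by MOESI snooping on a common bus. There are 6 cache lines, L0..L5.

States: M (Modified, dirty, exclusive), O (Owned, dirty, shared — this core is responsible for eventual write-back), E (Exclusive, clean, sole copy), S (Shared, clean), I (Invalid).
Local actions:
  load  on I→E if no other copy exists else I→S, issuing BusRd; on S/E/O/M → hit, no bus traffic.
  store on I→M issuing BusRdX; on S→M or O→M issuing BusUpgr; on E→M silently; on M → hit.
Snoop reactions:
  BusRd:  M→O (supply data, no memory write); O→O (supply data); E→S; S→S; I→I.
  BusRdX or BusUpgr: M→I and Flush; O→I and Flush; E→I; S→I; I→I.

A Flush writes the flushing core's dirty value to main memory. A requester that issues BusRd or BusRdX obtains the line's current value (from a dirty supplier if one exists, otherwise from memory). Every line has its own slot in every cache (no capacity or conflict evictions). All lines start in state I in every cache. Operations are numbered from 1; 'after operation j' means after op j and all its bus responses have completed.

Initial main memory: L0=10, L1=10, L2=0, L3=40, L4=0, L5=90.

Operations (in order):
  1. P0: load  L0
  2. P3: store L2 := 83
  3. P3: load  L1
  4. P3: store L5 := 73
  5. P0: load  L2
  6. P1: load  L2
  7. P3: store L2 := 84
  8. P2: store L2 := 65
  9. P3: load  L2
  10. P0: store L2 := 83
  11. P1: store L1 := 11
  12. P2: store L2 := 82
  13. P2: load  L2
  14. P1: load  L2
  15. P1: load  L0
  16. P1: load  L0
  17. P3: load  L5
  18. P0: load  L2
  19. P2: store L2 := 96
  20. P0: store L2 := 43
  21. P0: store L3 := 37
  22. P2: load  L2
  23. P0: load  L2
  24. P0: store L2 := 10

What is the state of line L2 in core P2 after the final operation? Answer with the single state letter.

  op1 P0: load  L0 → E/I/I/I on L0; bus BusRd; mem=10
  op2 P3: store L2 := 83 → I/I/I/M on L2; bus BusRdX; mem=0
  op3 P3: load  L1 → I/I/I/E on L1; bus BusRd; mem=10
  op4 P3: store L5 := 73 → I/I/I/M on L5; bus BusRdX; mem=90
  op5 P0: load  L2 → S/I/I/O on L2; bus BusRd; mem=0
  op6 P1: load  L2 → S/S/I/O on L2; bus BusRd; mem=0
  op7 P3: store L2 := 84 → I/I/I/M on L2; bus BusUpgr; mem=0
  op8 P2: store L2 := 65 → I/I/M/I on L2; bus BusRdX Flush; mem=84
  op9 P3: load  L2 → I/I/O/S on L2; bus BusRd; mem=84
  op10 P0: store L2 := 83 → M/I/I/I on L2; bus BusRdX Flush; mem=65
  op11 P1: store L1 := 11 → I/M/I/I on L1; bus BusRdX; mem=10
  op12 P2: store L2 := 82 → I/I/M/I on L2; bus BusRdX Flush; mem=83
  op13 P2: load  L2 → I/I/M/I on L2; bus (none); mem=83
  op14 P1: load  L2 → I/S/O/I on L2; bus BusRd; mem=83
  op15 P1: load  L0 → S/S/I/I on L0; bus BusRd; mem=10
  op16 P1: load  L0 → S/S/I/I on L0; bus (none); mem=10
  op17 P3: load  L5 → I/I/I/M on L5; bus (none); mem=90
  op18 P0: load  L2 → S/S/O/I on L2; bus BusRd; mem=83
  op19 P2: store L2 := 96 → I/I/M/I on L2; bus BusUpgr; mem=83
  op20 P0: store L2 := 43 → M/I/I/I on L2; bus BusRdX Flush; mem=96
  op21 P0: store L3 := 37 → M/I/I/I on L3; bus BusRdX; mem=40
  op22 P2: load  L2 → O/I/S/I on L2; bus BusRd; mem=96
  op23 P0: load  L2 → O/I/S/I on L2; bus (none); mem=96
  op24 P0: store L2 := 10 → M/I/I/I on L2; bus BusUpgr; mem=96

state = I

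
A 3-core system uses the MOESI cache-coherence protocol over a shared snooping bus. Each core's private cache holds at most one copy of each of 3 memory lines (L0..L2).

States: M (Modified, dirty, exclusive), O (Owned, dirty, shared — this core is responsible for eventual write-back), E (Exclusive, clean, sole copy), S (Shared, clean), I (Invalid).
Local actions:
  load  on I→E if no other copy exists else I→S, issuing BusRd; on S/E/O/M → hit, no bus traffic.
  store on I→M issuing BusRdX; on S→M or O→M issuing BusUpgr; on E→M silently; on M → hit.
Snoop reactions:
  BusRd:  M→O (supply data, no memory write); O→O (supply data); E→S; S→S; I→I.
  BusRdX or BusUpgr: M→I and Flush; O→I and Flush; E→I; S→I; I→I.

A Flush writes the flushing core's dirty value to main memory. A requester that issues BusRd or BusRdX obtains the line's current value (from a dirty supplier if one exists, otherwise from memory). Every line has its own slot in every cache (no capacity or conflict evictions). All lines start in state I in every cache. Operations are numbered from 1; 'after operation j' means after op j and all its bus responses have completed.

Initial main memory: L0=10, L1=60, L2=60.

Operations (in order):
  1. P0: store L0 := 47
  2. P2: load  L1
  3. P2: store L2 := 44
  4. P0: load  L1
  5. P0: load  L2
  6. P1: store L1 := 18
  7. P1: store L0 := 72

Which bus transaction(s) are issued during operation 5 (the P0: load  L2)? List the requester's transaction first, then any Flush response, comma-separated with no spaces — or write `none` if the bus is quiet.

[1] P0: store L0 := 47 | P0:M(47), P1:I, P2:I | bus: BusRdX
[2] P2: load  L1 | P0:I, P1:I, P2:E(60) | bus: BusRd
[3] P2: store L2 := 44 | P0:I, P1:I, P2:M(44) | bus: BusRdX
[4] P0: load  L1 | P0:S(60), P1:I, P2:S(60) | bus: BusRd
[5] P0: load  L2 | P0:S(44), P1:I, P2:O(44) | bus: BusRd
[6] P1: store L1 := 18 | P0:I, P1:M(18), P2:I | bus: BusRdX
[7] P1: store L0 := 72 | P0:I, P1:M(72), P2:I | bus: BusRdX,Flush

bus = BusRd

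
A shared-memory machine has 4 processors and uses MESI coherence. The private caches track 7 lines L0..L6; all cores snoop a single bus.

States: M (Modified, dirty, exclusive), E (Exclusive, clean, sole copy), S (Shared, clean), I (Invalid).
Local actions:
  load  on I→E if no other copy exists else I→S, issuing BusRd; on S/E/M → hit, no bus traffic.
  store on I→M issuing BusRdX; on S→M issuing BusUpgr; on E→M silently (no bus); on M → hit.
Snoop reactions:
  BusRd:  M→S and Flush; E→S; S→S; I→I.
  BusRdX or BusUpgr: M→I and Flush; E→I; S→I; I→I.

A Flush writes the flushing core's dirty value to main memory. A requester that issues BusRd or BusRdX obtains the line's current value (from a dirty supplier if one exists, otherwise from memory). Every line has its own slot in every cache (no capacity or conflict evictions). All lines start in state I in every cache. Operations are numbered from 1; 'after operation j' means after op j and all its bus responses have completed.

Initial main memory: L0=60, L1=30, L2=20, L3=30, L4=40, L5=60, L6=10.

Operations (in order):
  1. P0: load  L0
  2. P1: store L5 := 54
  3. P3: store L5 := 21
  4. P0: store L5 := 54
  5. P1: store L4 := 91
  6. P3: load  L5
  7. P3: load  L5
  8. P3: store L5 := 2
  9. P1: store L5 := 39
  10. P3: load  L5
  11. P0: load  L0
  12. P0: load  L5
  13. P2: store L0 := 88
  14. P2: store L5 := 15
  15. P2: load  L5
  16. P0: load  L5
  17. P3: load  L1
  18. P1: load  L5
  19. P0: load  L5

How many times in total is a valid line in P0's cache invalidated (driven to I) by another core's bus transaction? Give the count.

invalidations = 3

step 1: P0: load  L0  ⟶  EIII  (L0)  txn=BusRd  M[L0]=60
step 2: P1: store L5 := 54  ⟶  IMII  (L5)  txn=BusRdX  M[L5]=60
step 3: P3: store L5 := 21  ⟶  IIIM  (L5)  txn=BusRdX+Flush  M[L5]=54
step 4: P0: store L5 := 54  ⟶  MIII  (L5)  txn=BusRdX+Flush  M[L5]=21
step 5: P1: store L4 := 91  ⟶  IMII  (L4)  txn=BusRdX  M[L4]=40
step 6: P3: load  L5  ⟶  SIIS  (L5)  txn=BusRd+Flush  M[L5]=54
step 7: P3: load  L5  ⟶  SIIS  (L5)  txn=∅  M[L5]=54
step 8: P3: store L5 := 2  ⟶  IIIM  (L5)  txn=BusUpgr  M[L5]=54
step 9: P1: store L5 := 39  ⟶  IMII  (L5)  txn=BusRdX+Flush  M[L5]=2
step 10: P3: load  L5  ⟶  ISIS  (L5)  txn=BusRd+Flush  M[L5]=39
step 11: P0: load  L0  ⟶  EIII  (L0)  txn=∅  M[L0]=60
step 12: P0: load  L5  ⟶  SSIS  (L5)  txn=BusRd  M[L5]=39
step 13: P2: store L0 := 88  ⟶  IIMI  (L0)  txn=BusRdX  M[L0]=60
step 14: P2: store L5 := 15  ⟶  IIMI  (L5)  txn=BusRdX  M[L5]=39
step 15: P2: load  L5  ⟶  IIMI  (L5)  txn=∅  M[L5]=39
step 16: P0: load  L5  ⟶  SISI  (L5)  txn=BusRd+Flush  M[L5]=15
step 17: P3: load  L1  ⟶  IIIE  (L1)  txn=BusRd  M[L1]=30
step 18: P1: load  L5  ⟶  SSSI  (L5)  txn=BusRd  M[L5]=15
step 19: P0: load  L5  ⟶  SSSI  (L5)  txn=∅  M[L5]=15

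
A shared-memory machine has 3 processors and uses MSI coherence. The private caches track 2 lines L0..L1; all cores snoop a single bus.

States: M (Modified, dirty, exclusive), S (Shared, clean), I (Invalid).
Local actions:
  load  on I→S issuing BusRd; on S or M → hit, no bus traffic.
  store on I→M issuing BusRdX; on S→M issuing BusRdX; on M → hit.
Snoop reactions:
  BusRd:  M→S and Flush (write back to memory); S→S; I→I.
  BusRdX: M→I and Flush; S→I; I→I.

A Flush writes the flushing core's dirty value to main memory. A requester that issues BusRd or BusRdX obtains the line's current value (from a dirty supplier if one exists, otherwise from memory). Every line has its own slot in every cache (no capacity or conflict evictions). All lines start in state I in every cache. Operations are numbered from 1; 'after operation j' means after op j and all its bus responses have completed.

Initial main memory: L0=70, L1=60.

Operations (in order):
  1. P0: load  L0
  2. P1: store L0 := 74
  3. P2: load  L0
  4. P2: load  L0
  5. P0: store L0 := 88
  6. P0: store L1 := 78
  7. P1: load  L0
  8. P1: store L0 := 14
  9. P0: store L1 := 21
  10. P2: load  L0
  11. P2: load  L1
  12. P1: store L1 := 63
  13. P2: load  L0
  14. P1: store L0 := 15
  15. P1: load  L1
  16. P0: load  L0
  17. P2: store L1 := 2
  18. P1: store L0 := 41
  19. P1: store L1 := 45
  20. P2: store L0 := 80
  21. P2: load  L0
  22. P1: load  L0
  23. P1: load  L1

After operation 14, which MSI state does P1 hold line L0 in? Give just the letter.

[1] P0: load  L0 | P0:S(70), P1:I, P2:I | bus: BusRd
[2] P1: store L0 := 74 | P0:I, P1:M(74), P2:I | bus: BusRdX
[3] P2: load  L0 | P0:I, P1:S(74), P2:S(74) | bus: BusRd,Flush
[4] P2: load  L0 | P0:I, P1:S(74), P2:S(74) | bus: none
[5] P0: store L0 := 88 | P0:M(88), P1:I, P2:I | bus: BusRdX
[6] P0: store L1 := 78 | P0:M(78), P1:I, P2:I | bus: BusRdX
[7] P1: load  L0 | P0:S(88), P1:S(88), P2:I | bus: BusRd,Flush
[8] P1: store L0 := 14 | P0:I, P1:M(14), P2:I | bus: BusRdX
[9] P0: store L1 := 21 | P0:M(21), P1:I, P2:I | bus: none
[10] P2: load  L0 | P0:I, P1:S(14), P2:S(14) | bus: BusRd,Flush
[11] P2: load  L1 | P0:S(21), P1:I, P2:S(21) | bus: BusRd,Flush
[12] P1: store L1 := 63 | P0:I, P1:M(63), P2:I | bus: BusRdX
[13] P2: load  L0 | P0:I, P1:S(14), P2:S(14) | bus: none
[14] P1: store L0 := 15 | P0:I, P1:M(15), P2:I | bus: BusRdX
[15] P1: load  L1 | P0:I, P1:M(63), P2:I | bus: none
[16] P0: load  L0 | P0:S(15), P1:S(15), P2:I | bus: BusRd,Flush
[17] P2: store L1 := 2 | P0:I, P1:I, P2:M(2) | bus: BusRdX,Flush
[18] P1: store L0 := 41 | P0:I, P1:M(41), P2:I | bus: BusRdX
[19] P1: store L1 := 45 | P0:I, P1:M(45), P2:I | bus: BusRdX,Flush
[20] P2: store L0 := 80 | P0:I, P1:I, P2:M(80) | bus: BusRdX,Flush
[21] P2: load  L0 | P0:I, P1:I, P2:M(80) | bus: none
[22] P1: load  L0 | P0:I, P1:S(80), P2:S(80) | bus: BusRd,Flush
[23] P1: load  L1 | P0:I, P1:M(45), P2:I | bus: none

state = M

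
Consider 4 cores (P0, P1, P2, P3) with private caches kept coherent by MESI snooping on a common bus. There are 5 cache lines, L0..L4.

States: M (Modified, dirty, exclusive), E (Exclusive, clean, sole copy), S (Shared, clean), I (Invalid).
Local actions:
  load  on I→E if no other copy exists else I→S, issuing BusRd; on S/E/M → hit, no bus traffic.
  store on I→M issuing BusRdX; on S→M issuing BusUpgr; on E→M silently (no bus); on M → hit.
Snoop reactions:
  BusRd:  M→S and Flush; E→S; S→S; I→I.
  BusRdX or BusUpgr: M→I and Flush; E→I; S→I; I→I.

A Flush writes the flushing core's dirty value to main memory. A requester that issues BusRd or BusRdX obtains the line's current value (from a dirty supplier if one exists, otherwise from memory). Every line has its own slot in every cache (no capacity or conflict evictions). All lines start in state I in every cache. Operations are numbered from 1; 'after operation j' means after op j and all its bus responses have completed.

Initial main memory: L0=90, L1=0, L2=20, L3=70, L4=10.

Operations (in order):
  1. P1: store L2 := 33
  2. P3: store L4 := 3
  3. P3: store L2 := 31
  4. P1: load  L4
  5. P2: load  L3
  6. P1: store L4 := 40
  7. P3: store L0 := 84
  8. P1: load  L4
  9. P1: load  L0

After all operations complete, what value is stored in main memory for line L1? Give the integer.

memory[L1] = 0

  op1 P1: store L2 := 33 → I/M/I/I on L2; bus BusRdX; mem=20
  op2 P3: store L4 := 3 → I/I/I/M on L4; bus BusRdX; mem=10
  op3 P3: store L2 := 31 → I/I/I/M on L2; bus BusRdX Flush; mem=33
  op4 P1: load  L4 → I/S/I/S on L4; bus BusRd Flush; mem=3
  op5 P2: load  L3 → I/I/E/I on L3; bus BusRd; mem=70
  op6 P1: store L4 := 40 → I/M/I/I on L4; bus BusUpgr; mem=3
  op7 P3: store L0 := 84 → I/I/I/M on L0; bus BusRdX; mem=90
  op8 P1: load  L4 → I/M/I/I on L4; bus (none); mem=3
  op9 P1: load  L0 → I/S/I/S on L0; bus BusRd Flush; mem=84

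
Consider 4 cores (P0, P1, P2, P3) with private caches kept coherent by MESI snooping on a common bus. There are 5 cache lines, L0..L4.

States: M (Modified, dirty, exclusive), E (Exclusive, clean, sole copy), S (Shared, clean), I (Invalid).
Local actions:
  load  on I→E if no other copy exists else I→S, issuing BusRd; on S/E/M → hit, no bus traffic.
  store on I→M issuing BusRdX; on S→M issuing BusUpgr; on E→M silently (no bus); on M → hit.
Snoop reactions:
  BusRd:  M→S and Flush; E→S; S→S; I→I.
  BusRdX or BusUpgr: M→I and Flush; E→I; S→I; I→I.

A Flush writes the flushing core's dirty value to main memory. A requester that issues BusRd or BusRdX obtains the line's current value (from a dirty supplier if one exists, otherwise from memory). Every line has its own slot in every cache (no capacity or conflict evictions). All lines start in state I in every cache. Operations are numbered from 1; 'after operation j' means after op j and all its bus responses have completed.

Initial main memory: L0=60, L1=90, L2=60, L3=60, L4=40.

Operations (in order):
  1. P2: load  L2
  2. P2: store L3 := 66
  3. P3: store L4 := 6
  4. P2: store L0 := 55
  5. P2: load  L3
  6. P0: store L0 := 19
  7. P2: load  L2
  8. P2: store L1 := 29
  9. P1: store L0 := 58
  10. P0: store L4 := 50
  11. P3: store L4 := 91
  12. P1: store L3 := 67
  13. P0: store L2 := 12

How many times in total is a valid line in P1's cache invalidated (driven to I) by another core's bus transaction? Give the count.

[1] P2: load  L2 | P0:I, P1:I, P2:E(60), P3:I | bus: BusRd
[2] P2: store L3 := 66 | P0:I, P1:I, P2:M(66), P3:I | bus: BusRdX
[3] P3: store L4 := 6 | P0:I, P1:I, P2:I, P3:M(6) | bus: BusRdX
[4] P2: store L0 := 55 | P0:I, P1:I, P2:M(55), P3:I | bus: BusRdX
[5] P2: load  L3 | P0:I, P1:I, P2:M(66), P3:I | bus: none
[6] P0: store L0 := 19 | P0:M(19), P1:I, P2:I, P3:I | bus: BusRdX,Flush
[7] P2: load  L2 | P0:I, P1:I, P2:E(60), P3:I | bus: none
[8] P2: store L1 := 29 | P0:I, P1:I, P2:M(29), P3:I | bus: BusRdX
[9] P1: store L0 := 58 | P0:I, P1:M(58), P2:I, P3:I | bus: BusRdX,Flush
[10] P0: store L4 := 50 | P0:M(50), P1:I, P2:I, P3:I | bus: BusRdX,Flush
[11] P3: store L4 := 91 | P0:I, P1:I, P2:I, P3:M(91) | bus: BusRdX,Flush
[12] P1: store L3 := 67 | P0:I, P1:M(67), P2:I, P3:I | bus: BusRdX,Flush
[13] P0: store L2 := 12 | P0:M(12), P1:I, P2:I, P3:I | bus: BusRdX

invalidations = 0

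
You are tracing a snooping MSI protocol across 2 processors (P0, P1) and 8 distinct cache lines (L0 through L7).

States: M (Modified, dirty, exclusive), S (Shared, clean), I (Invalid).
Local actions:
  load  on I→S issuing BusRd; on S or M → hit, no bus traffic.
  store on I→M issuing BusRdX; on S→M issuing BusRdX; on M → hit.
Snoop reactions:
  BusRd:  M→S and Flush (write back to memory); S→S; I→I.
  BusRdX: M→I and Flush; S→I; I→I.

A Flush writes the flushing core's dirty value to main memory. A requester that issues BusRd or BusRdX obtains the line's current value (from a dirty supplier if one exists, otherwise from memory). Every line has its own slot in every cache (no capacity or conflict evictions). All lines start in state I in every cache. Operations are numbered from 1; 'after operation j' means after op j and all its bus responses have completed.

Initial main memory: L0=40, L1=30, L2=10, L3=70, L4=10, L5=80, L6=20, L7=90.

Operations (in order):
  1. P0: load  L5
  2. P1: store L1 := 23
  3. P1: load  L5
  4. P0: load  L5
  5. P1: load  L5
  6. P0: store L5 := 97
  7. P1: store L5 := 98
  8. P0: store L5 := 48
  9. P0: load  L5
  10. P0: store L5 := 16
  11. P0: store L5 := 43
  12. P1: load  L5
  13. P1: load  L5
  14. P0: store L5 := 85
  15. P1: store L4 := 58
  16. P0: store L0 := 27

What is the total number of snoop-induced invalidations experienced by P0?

  op1 P0: load  L5 → S/I on L5; bus BusRd; mem=80
  op2 P1: store L1 := 23 → I/M on L1; bus BusRdX; mem=30
  op3 P1: load  L5 → S/S on L5; bus BusRd; mem=80
  op4 P0: load  L5 → S/S on L5; bus (none); mem=80
  op5 P1: load  L5 → S/S on L5; bus (none); mem=80
  op6 P0: store L5 := 97 → M/I on L5; bus BusRdX; mem=80
  op7 P1: store L5 := 98 → I/M on L5; bus BusRdX Flush; mem=97
  op8 P0: store L5 := 48 → M/I on L5; bus BusRdX Flush; mem=98
  op9 P0: load  L5 → M/I on L5; bus (none); mem=98
  op10 P0: store L5 := 16 → M/I on L5; bus (none); mem=98
  op11 P0: store L5 := 43 → M/I on L5; bus (none); mem=98
  op12 P1: load  L5 → S/S on L5; bus BusRd Flush; mem=43
  op13 P1: load  L5 → S/S on L5; bus (none); mem=43
  op14 P0: store L5 := 85 → M/I on L5; bus BusRdX; mem=43
  op15 P1: store L4 := 58 → I/M on L4; bus BusRdX; mem=10
  op16 P0: store L0 := 27 → M/I on L0; bus BusRdX; mem=40

invalidations = 1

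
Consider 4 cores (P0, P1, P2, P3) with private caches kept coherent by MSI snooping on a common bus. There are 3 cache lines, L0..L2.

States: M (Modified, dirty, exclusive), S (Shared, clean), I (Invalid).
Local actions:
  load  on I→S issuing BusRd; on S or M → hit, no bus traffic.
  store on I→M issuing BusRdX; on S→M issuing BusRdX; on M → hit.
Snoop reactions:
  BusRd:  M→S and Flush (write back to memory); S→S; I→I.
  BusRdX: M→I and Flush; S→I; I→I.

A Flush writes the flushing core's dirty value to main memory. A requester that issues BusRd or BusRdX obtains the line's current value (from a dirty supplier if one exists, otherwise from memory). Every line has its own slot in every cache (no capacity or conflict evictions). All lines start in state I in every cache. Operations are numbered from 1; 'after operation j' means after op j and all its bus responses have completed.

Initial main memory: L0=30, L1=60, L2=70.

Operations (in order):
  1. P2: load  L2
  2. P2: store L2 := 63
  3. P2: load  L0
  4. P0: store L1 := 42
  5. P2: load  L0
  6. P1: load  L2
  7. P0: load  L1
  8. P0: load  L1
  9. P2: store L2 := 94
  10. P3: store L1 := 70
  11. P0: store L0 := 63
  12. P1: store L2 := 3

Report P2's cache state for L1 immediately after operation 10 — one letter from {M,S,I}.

1. P2: load  L2  bus=[BusRd]  L2: P0=I P1=I P2=S P3=I  mem[L2]=70
2. P2: store L2 := 63  bus=[BusRdX]  L2: P0=I P1=I P2=M P3=I  mem[L2]=70
3. P2: load  L0  bus=[BusRd]  L0: P0=I P1=I P2=S P3=I  mem[L0]=30
4. P0: store L1 := 42  bus=[BusRdX]  L1: P0=M P1=I P2=I P3=I  mem[L1]=60
5. P2: load  L0  bus=[-]  L0: P0=I P1=I P2=S P3=I  mem[L0]=30
6. P1: load  L2  bus=[BusRd,Flush]  L2: P0=I P1=S P2=S P3=I  mem[L2]=63
7. P0: load  L1  bus=[-]  L1: P0=M P1=I P2=I P3=I  mem[L1]=60
8. P0: load  L1  bus=[-]  L1: P0=M P1=I P2=I P3=I  mem[L1]=60
9. P2: store L2 := 94  bus=[BusRdX]  L2: P0=I P1=I P2=M P3=I  mem[L2]=63
10. P3: store L1 := 70  bus=[BusRdX,Flush]  L1: P0=I P1=I P2=I P3=M  mem[L1]=42
11. P0: store L0 := 63  bus=[BusRdX]  L0: P0=M P1=I P2=I P3=I  mem[L0]=30
12. P1: store L2 := 3  bus=[BusRdX,Flush]  L2: P0=I P1=M P2=I P3=I  mem[L2]=94

state = I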